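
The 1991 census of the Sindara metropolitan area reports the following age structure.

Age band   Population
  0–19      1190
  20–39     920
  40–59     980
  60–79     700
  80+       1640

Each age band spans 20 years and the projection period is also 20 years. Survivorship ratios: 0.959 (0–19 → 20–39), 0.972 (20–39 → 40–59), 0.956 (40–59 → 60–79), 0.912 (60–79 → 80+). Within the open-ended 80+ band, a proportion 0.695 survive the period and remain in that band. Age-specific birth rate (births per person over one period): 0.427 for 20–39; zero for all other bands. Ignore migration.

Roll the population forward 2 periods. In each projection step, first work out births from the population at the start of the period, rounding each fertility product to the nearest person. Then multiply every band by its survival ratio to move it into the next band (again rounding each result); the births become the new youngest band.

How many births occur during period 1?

Numbering the groups 1..5 from youngest to oldest:
Period 1:
Births: 920 * 0.427 = 393
Group 2: 1190 * 0.959 = 1141
Group 3: 920 * 0.972 = 894
Group 4: 980 * 0.956 = 937
Group 5: 700 * 0.912 + 1640 * 0.695 = 638 + 1140 = 1778
End of period: [393, 1141, 894, 937, 1778]

393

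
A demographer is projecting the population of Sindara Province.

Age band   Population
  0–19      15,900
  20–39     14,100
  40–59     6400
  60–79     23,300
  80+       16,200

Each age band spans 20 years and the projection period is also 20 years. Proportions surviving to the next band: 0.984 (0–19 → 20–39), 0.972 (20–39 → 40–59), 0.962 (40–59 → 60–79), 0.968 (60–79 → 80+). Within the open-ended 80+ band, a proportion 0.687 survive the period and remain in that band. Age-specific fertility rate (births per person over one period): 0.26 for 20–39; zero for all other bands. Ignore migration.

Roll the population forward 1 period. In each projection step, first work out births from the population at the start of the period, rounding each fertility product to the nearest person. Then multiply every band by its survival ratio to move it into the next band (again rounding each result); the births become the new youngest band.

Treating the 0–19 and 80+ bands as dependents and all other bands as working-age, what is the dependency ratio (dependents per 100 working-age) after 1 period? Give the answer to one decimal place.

Period 1.
Births: 14100 × 0.26 = 3666
20–39: 15900 × 0.984 = 15646
40–59: 14100 × 0.972 = 13705
60–79: 6400 × 0.962 = 6157
80+: 23300 × 0.968 + 16200 × 0.687 = 22554 + 11129 = 33683
→ [3666, 15646, 13705, 6157, 33683]
Dependents (band 0–19 + band 80+) = 3666 + 33683 = 37349; working-age = 35508; ratio = 37349/35508 × 100 = 105.2

105.2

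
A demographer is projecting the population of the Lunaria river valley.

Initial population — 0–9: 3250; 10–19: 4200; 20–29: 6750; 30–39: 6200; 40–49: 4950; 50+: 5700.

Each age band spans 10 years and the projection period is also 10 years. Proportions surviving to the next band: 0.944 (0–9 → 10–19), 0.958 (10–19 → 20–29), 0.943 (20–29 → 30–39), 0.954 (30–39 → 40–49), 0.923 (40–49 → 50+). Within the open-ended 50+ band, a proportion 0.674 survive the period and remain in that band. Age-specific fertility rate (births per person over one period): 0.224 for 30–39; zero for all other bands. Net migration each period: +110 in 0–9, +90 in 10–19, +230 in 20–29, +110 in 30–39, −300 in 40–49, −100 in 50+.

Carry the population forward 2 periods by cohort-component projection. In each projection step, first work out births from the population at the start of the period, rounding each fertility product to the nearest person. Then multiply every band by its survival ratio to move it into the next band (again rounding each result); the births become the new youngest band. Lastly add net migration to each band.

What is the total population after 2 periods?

27004

Let band 1 be 0–9 through band 6 = 50+.
Period 1:
Births: 6200 * 0.224 = 1389
Band 2: 3250 * 0.944 = 3068
Band 3: 4200 * 0.958 = 4024
Band 4: 6750 * 0.943 = 6365
Band 5: 6200 * 0.954 = 5915
Band 6: 4950 * 0.923 + 5700 * 0.674 = 4569 + 3842 = 8411
Net migration: Band 1 + 110 → 1499; Band 2 + 90 → 3158; Band 3 + 230 → 4254; Band 4 + 110 → 6475; Band 5 − 300 → 5615; Band 6 − 100 → 8311
Population now: 0–9=1499, 10–19=3158, 20–29=4254, 30–39=6475, 40–49=5615, 50+=8311
Period 2:
Births: 6475 * 0.224 = 1450
Band 2: 1499 * 0.944 = 1415
Band 3: 3158 * 0.958 = 3025
Band 4: 4254 * 0.943 = 4012
Band 5: 6475 * 0.954 = 6177
Band 6: 5615 * 0.923 + 8311 * 0.674 = 5183 + 5602 = 10785
Net migration: Band 1 + 110 → 1560; Band 2 + 90 → 1505; Band 3 + 230 → 3255; Band 4 + 110 → 4122; Band 5 − 300 → 5877; Band 6 − 100 → 10685
Population now: 0–9=1560, 10–19=1505, 20–29=3255, 30–39=4122, 40–49=5877, 50+=10685
Total after period 2: 1560 + 1505 + 3255 + 4122 + 5877 + 10685 = 27004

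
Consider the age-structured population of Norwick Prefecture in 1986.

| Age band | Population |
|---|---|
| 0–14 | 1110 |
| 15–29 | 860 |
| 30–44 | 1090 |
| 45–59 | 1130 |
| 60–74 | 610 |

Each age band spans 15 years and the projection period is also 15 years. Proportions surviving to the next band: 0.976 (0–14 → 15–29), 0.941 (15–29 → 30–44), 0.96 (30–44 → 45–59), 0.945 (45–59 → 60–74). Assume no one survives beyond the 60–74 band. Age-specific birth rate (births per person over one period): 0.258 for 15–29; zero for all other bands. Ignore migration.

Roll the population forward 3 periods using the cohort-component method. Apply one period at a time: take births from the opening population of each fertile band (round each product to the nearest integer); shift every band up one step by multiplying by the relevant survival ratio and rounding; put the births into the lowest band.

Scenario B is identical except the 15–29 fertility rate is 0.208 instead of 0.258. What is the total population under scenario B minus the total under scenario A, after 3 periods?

Let group 1 be 0–14 through group 5 = 60–74.
After projecting period 1:
Births: 860 * 0.258 = 222
Group 2: 1110 * 0.976 = 1083
Group 3: 860 * 0.941 = 809
Group 4: 1090 * 0.96 = 1046
Group 5: 1130 * 0.945 = 1068
Giving 222 / 1083 / 809 / 1046 / 1068.
After projecting period 2:
Births: 1083 * 0.258 = 279
Group 2: 222 * 0.976 = 217
Group 3: 1083 * 0.941 = 1019
Group 4: 809 * 0.96 = 777
Group 5: 1046 * 0.945 = 988
Giving 279 / 217 / 1019 / 777 / 988.
After projecting period 3:
Births: 217 * 0.258 = 56
Group 2: 279 * 0.976 = 272
Group 3: 217 * 0.941 = 204
Group 4: 1019 * 0.96 = 978
Group 5: 777 * 0.945 = 734
Giving 56 / 272 / 204 / 978 / 734.
Scenario A total after 3 periods: 2244
Scenario B projection —
After projecting period 1:
Births: 860 * 0.208 = 179
Group 2: 1110 * 0.976 = 1083
Group 3: 860 * 0.941 = 809
Group 4: 1090 * 0.96 = 1046
Group 5: 1130 * 0.945 = 1068
Giving 179 / 1083 / 809 / 1046 / 1068.
After projecting period 2:
Births: 1083 * 0.208 = 225
Group 2: 179 * 0.976 = 175
Group 3: 1083 * 0.941 = 1019
Group 4: 809 * 0.96 = 777
Group 5: 1046 * 0.945 = 988
Giving 225 / 175 / 1019 / 777 / 988.
After projecting period 3:
Births: 175 * 0.208 = 36
Group 2: 225 * 0.976 = 220
Group 3: 175 * 0.941 = 165
Group 4: 1019 * 0.96 = 978
Group 5: 777 * 0.945 = 734
Giving 36 / 220 / 165 / 978 / 734.
Scenario B total after 3 periods: 2133
Difference B − A = 2133 − 2244 = -111

-111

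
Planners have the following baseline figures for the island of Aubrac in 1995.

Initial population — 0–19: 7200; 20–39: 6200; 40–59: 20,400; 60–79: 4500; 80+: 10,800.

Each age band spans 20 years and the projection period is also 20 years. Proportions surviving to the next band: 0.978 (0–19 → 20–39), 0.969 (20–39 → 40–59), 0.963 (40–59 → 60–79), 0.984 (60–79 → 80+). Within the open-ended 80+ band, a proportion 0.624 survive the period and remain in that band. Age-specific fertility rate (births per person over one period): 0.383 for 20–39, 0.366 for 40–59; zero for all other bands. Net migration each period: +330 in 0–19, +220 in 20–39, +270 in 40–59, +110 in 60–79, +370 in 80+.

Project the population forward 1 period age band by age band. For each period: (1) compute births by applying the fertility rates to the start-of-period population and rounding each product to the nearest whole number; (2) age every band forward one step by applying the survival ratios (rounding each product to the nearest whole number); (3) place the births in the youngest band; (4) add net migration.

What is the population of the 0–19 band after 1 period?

10171

Call the bands 1 to 5, youngest first.
Period 1.
Births: 6200 × 0.383 = 2375  |  20400 × 0.366 = 7466 → total 9841
Band 2: 7200 × 0.978 = 7042
Band 3: 6200 × 0.969 = 6008
Band 4: 20400 × 0.963 = 19645
Band 5: 4500 × 0.984 + 10800 × 0.624 = 4428 + 6739 = 11167
Net migration: Band 1 + 330 → 10171; Band 2 + 220 → 7262; Band 3 + 270 → 6278; Band 4 + 110 → 19755; Band 5 + 370 → 11537
Giving 10171 / 7262 / 6278 / 19755 / 11537.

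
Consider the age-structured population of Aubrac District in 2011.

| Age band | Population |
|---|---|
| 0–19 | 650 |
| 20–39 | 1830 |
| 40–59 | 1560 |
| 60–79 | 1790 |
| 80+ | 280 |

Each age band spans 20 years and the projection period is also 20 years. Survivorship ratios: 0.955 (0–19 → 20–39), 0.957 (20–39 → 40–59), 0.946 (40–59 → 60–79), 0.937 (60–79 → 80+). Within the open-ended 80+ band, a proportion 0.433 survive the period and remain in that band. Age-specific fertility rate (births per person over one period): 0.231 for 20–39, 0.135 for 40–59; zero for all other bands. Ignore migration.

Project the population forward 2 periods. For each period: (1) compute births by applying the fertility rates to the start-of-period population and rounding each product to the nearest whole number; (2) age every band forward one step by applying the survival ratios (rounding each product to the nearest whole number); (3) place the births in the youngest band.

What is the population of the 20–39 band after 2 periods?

605

(Groups numbered youngest = 1 to oldest = 5.)
[period 1]
Births: 1830 × 0.231 = 423  |  1560 × 0.135 = 211 — total 634
Group 2: 650 × 0.955 = 621
Group 3: 1830 × 0.957 = 1751
Group 4: 1560 × 0.946 = 1476
Group 5: 1790 × 0.937 + 280 × 0.433 = 1677 + 121 = 1798
Giving 634 / 621 / 1751 / 1476 / 1798.
[period 2]
Births: 621 × 0.231 = 143  |  1751 × 0.135 = 236 — total 379
Group 2: 634 × 0.955 = 605
Group 3: 621 × 0.957 = 594
Group 4: 1751 × 0.946 = 1656
Group 5: 1476 × 0.937 + 1798 × 0.433 = 1383 + 779 = 2162
Giving 379 / 605 / 594 / 1656 / 2162.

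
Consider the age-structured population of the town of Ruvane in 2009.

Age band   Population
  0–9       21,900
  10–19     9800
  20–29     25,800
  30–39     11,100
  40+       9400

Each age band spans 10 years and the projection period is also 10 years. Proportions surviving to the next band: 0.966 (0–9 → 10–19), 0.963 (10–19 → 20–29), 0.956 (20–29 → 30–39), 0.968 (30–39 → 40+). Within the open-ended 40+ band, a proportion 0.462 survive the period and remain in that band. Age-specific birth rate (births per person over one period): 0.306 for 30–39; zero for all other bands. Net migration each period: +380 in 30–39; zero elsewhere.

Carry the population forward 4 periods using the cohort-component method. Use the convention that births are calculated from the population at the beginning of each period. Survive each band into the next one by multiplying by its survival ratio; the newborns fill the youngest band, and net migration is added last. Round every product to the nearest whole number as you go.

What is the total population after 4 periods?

Numbering the groups 1..5 from youngest to oldest:
Period 1:
Births: 11100 × 0.306 = 3397
Group 2: 21900 × 0.966 = 21155
Group 3: 9800 × 0.963 = 9437
Group 4: 25800 × 0.956 = 24665
Group 5: 11100 × 0.968 + 9400 × 0.462 = 10745 + 4343 = 15088
Net migration: Group 4 + 380 → 25045
→ [3397, 21155, 9437, 25045, 15088]
Period 2:
Births: 25045 × 0.306 = 7664
Group 2: 3397 × 0.966 = 3282
Group 3: 21155 × 0.963 = 20372
Group 4: 9437 × 0.956 = 9022
Group 5: 25045 × 0.968 + 15088 × 0.462 = 24244 + 6971 = 31215
Net migration: Group 4 + 380 → 9402
→ [7664, 3282, 20372, 9402, 31215]
Period 3:
Births: 9402 × 0.306 = 2877
Group 2: 7664 × 0.966 = 7403
Group 3: 3282 × 0.963 = 3161
Group 4: 20372 × 0.956 = 19476
Group 5: 9402 × 0.968 + 31215 × 0.462 = 9101 + 14421 = 23522
Net migration: Group 4 + 380 → 19856
→ [2877, 7403, 3161, 19856, 23522]
Period 4:
Births: 19856 × 0.306 = 6076
Group 2: 2877 × 0.966 = 2779
Group 3: 7403 × 0.963 = 7129
Group 4: 3161 × 0.956 = 3022
Group 5: 19856 × 0.968 + 23522 × 0.462 = 19221 + 10867 = 30088
Net migration: Group 4 + 380 → 3402
→ [6076, 2779, 7129, 3402, 30088]
Total after period 4: 6076 + 2779 + 7129 + 3402 + 30088 = 49474

49474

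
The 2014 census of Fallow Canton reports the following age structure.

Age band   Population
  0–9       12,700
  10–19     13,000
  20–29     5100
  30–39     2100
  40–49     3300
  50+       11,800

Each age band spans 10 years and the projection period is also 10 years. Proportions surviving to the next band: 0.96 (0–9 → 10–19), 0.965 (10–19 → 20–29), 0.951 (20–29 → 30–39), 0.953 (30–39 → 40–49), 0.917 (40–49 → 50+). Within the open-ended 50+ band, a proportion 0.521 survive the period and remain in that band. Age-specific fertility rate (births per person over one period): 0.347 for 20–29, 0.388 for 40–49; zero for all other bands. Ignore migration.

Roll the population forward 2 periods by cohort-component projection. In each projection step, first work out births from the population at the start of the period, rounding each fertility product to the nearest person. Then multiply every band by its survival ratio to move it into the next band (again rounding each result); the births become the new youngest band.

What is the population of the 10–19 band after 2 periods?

Let band 1 be 0–9 through band 6 = 50+.
After projecting period 1:
Births: 5100 × 0.347 = 1770 ; 3300 × 0.388 = 1280 ⇒ total 3050
Band 2: 12700 × 0.96 = 12192
Band 3: 13000 × 0.965 = 12545
Band 4: 5100 × 0.951 = 4850
Band 5: 2100 × 0.953 = 2001
Band 6: 3300 × 0.917 + 11800 × 0.521 = 3026 + 6148 = 9174
→ [3050, 12192, 12545, 4850, 2001, 9174]
After projecting period 2:
Births: 12545 × 0.347 = 4353 ; 2001 × 0.388 = 776 ⇒ total 5129
Band 2: 3050 × 0.96 = 2928
Band 3: 12192 × 0.965 = 11765
Band 4: 12545 × 0.951 = 11930
Band 5: 4850 × 0.953 = 4622
Band 6: 2001 × 0.917 + 9174 × 0.521 = 1835 + 4780 = 6615
→ [5129, 2928, 11765, 11930, 4622, 6615]

2928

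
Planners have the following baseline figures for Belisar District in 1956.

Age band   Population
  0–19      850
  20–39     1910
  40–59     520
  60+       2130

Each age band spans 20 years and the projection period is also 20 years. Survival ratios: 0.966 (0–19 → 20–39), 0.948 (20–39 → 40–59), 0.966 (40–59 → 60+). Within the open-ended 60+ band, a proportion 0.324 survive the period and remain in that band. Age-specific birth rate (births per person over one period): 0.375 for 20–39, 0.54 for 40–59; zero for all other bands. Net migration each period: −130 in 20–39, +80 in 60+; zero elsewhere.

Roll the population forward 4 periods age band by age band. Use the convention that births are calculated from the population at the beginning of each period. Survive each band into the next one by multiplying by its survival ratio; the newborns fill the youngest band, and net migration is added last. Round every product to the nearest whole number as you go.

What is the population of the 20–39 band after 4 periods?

513

— Period 1 —
Births: 1910 × 0.375 = 716, 520 × 0.54 = 281 → 997
20–39: 850 × 0.966 = 821
40–59: 1910 × 0.948 = 1811
60+: 520 × 0.966 + 2130 × 0.324 = 502 + 690 = 1192
Net migration: 20–39 − 130 → 691; 60+ + 80 → 1272
→ [997, 691, 1811, 1272]
— Period 2 —
Births: 691 × 0.375 = 259, 1811 × 0.54 = 978 → 1237
20–39: 997 × 0.966 = 963
40–59: 691 × 0.948 = 655
60+: 1811 × 0.966 + 1272 × 0.324 = 1749 + 412 = 2161
Net migration: 20–39 − 130 → 833; 60+ + 80 → 2241
→ [1237, 833, 655, 2241]
— Period 3 —
Births: 833 × 0.375 = 312, 655 × 0.54 = 354 → 666
20–39: 1237 × 0.966 = 1195
40–59: 833 × 0.948 = 790
60+: 655 × 0.966 + 2241 × 0.324 = 633 + 726 = 1359
Net migration: 20–39 − 130 → 1065; 60+ + 80 → 1439
→ [666, 1065, 790, 1439]
— Period 4 —
Births: 1065 × 0.375 = 399, 790 × 0.54 = 427 → 826
20–39: 666 × 0.966 = 643
40–59: 1065 × 0.948 = 1010
60+: 790 × 0.966 + 1439 × 0.324 = 763 + 466 = 1229
Net migration: 20–39 − 130 → 513; 60+ + 80 → 1309
→ [826, 513, 1010, 1309]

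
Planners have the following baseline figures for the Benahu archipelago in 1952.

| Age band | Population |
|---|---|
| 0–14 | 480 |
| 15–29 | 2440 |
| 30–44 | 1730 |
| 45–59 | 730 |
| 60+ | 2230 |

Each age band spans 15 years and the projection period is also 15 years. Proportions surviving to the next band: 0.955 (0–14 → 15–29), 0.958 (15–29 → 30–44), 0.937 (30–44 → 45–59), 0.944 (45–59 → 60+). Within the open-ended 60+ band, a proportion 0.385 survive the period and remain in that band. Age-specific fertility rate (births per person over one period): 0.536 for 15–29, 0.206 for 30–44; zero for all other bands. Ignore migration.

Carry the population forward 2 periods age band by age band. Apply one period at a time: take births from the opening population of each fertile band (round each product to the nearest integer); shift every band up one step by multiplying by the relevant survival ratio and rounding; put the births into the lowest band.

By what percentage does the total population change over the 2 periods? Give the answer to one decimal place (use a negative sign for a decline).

-7.1

Let band 1 be 0–14 through band 5 = 60+.
Period 1:
Births: 2440 × 0.536 = 1308  |  1730 × 0.206 = 356 — total 1664
Band 2: 480 × 0.955 = 458
Band 3: 2440 × 0.958 = 2338
Band 4: 1730 × 0.937 = 1621
Band 5: 730 × 0.944 + 2230 × 0.385 = 689 + 859 = 1548
→ [1664, 458, 2338, 1621, 1548]
Period 2:
Births: 458 × 0.536 = 245  |  2338 × 0.206 = 482 — total 727
Band 2: 1664 × 0.955 = 1589
Band 3: 458 × 0.958 = 439
Band 4: 2338 × 0.937 = 2191
Band 5: 1621 × 0.944 + 1548 × 0.385 = 1530 + 596 = 2126
→ [727, 1589, 439, 2191, 2126]
Total: 7610 → 7072; change = -538; percentage change = -7.1%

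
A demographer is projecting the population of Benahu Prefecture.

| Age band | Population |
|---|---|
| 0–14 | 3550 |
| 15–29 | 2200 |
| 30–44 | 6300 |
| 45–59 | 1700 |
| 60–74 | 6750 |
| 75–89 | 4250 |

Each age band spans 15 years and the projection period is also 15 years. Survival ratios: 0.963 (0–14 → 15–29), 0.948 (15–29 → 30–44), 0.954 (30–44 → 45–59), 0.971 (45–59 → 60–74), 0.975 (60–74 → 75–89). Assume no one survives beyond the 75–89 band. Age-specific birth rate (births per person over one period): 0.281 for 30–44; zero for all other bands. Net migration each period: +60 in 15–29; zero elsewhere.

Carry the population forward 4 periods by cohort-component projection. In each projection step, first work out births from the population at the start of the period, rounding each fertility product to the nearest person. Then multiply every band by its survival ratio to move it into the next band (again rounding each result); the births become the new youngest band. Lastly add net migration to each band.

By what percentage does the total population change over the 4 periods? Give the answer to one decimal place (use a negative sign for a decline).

After projecting period 1:
Births: 6300 × 0.281 = 1770
15–29: 3550 × 0.963 = 3419
30–44: 2200 × 0.948 = 2086
45–59: 6300 × 0.954 = 6010
60–74: 1700 × 0.971 = 1651
75–89: 6750 × 0.975 = 6581
Net migration: 15–29 + 60 → 3479
Giving 1770 / 3479 / 2086 / 6010 / 1651 / 6581.
After projecting period 2:
Births: 2086 × 0.281 = 586
15–29: 1770 × 0.963 = 1705
30–44: 3479 × 0.948 = 3298
45–59: 2086 × 0.954 = 1990
60–74: 6010 × 0.971 = 5836
75–89: 1651 × 0.975 = 1610
Net migration: 15–29 + 60 → 1765
Giving 586 / 1765 / 3298 / 1990 / 5836 / 1610.
After projecting period 3:
Births: 3298 × 0.281 = 927
15–29: 586 × 0.963 = 564
30–44: 1765 × 0.948 = 1673
45–59: 3298 × 0.954 = 3146
60–74: 1990 × 0.971 = 1932
75–89: 5836 × 0.975 = 5690
Net migration: 15–29 + 60 → 624
Giving 927 / 624 / 1673 / 3146 / 1932 / 5690.
After projecting period 4:
Births: 1673 × 0.281 = 470
15–29: 927 × 0.963 = 893
30–44: 624 × 0.948 = 592
45–59: 1673 × 0.954 = 1596
60–74: 3146 × 0.971 = 3055
75–89: 1932 × 0.975 = 1884
Net migration: 15–29 + 60 → 953
Giving 470 / 953 / 592 / 1596 / 3055 / 1884.
Total: 24750 → 8550; change = -16200; percentage change = -65.5%

-65.5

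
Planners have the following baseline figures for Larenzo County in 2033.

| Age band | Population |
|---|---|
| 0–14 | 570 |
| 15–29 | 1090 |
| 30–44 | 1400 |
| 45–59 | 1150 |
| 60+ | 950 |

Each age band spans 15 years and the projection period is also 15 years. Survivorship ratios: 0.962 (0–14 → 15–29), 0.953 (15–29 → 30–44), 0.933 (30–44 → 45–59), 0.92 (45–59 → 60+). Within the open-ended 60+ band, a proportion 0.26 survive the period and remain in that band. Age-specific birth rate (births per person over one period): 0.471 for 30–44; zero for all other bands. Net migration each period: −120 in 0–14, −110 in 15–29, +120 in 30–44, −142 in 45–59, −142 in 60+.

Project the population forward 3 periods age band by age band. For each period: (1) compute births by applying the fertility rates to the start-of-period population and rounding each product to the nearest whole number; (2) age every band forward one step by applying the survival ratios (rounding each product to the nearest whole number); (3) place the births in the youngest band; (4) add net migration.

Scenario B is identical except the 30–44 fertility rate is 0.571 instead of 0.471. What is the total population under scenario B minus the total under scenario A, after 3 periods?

Let band 1 be 0–14 through band 5 = 60+.
— Period 1 —
Births: 1400 × 0.471 = 659
Band 2: 570 × 0.962 = 548
Band 3: 1090 × 0.953 = 1039
Band 4: 1400 × 0.933 = 1306
Band 5: 1150 × 0.92 + 950 × 0.26 = 1058 + 247 = 1305
Net migration: Band 1 − 120 → 539; Band 2 − 110 → 438; Band 3 + 120 → 1159; Band 4 − 142 → 1164; Band 5 − 142 → 1163
End of period: [539, 438, 1159, 1164, 1163]
— Period 2 —
Births: 1159 × 0.471 = 546
Band 2: 539 × 0.962 = 519
Band 3: 438 × 0.953 = 417
Band 4: 1159 × 0.933 = 1081
Band 5: 1164 × 0.92 + 1163 × 0.26 = 1071 + 302 = 1373
Net migration: Band 1 − 120 → 426; Band 2 − 110 → 409; Band 3 + 120 → 537; Band 4 − 142 → 939; Band 5 − 142 → 1231
End of period: [426, 409, 537, 939, 1231]
— Period 3 —
Births: 537 × 0.471 = 253
Band 2: 426 × 0.962 = 410
Band 3: 409 × 0.953 = 390
Band 4: 537 × 0.933 = 501
Band 5: 939 × 0.92 + 1231 × 0.26 = 864 + 320 = 1184
Net migration: Band 1 − 120 → 133; Band 2 − 110 → 300; Band 3 + 120 → 510; Band 4 − 142 → 359; Band 5 − 142 → 1042
End of period: [133, 300, 510, 359, 1042]
Scenario A total after 3 periods: 2344
Scenario B projection —
— Period 1 —
Births: 1400 × 0.571 = 799
Band 2: 570 × 0.962 = 548
Band 3: 1090 × 0.953 = 1039
Band 4: 1400 × 0.933 = 1306
Band 5: 1150 × 0.92 + 950 × 0.26 = 1058 + 247 = 1305
Net migration: Band 1 − 120 → 679; Band 2 − 110 → 438; Band 3 + 120 → 1159; Band 4 − 142 → 1164; Band 5 − 142 → 1163
End of period: [679, 438, 1159, 1164, 1163]
— Period 2 —
Births: 1159 × 0.571 = 662
Band 2: 679 × 0.962 = 653
Band 3: 438 × 0.953 = 417
Band 4: 1159 × 0.933 = 1081
Band 5: 1164 × 0.92 + 1163 × 0.26 = 1071 + 302 = 1373
Net migration: Band 1 − 120 → 542; Band 2 − 110 → 543; Band 3 + 120 → 537; Band 4 − 142 → 939; Band 5 − 142 → 1231
End of period: [542, 543, 537, 939, 1231]
— Period 3 —
Births: 537 × 0.571 = 307
Band 2: 542 × 0.962 = 521
Band 3: 543 × 0.953 = 517
Band 4: 537 × 0.933 = 501
Band 5: 939 × 0.92 + 1231 × 0.26 = 864 + 320 = 1184
Net migration: Band 1 − 120 → 187; Band 2 − 110 → 411; Band 3 + 120 → 637; Band 4 − 142 → 359; Band 5 − 142 → 1042
End of period: [187, 411, 637, 359, 1042]
Scenario B total after 3 periods: 2636
Difference B − A = 2636 − 2344 = 292

292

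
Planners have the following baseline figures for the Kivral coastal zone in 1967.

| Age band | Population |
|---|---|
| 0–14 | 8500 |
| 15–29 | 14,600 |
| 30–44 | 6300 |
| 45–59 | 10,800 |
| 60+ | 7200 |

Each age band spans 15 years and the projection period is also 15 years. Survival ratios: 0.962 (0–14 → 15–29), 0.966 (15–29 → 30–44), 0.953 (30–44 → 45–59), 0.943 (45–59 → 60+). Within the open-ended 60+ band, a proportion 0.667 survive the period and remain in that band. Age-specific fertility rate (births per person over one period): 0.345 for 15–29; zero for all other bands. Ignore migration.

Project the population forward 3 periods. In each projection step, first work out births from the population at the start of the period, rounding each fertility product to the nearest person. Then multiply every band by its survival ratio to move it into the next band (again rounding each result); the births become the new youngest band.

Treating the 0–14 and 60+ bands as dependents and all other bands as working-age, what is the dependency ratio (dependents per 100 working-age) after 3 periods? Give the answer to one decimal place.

166.1

(Bands numbered youngest = 1 to oldest = 5.)
After projecting period 1:
Births: 14600 × 0.345 = 5037
Band 2: 8500 × 0.962 = 8177
Band 3: 14600 × 0.966 = 14104
Band 4: 6300 × 0.953 = 6004
Band 5: 10800 × 0.943 + 7200 × 0.667 = 10184 + 4802 = 14986
→ [5037, 8177, 14104, 6004, 14986]
After projecting period 2:
Births: 8177 × 0.345 = 2821
Band 2: 5037 × 0.962 = 4846
Band 3: 8177 × 0.966 = 7899
Band 4: 14104 × 0.953 = 13441
Band 5: 6004 × 0.943 + 14986 × 0.667 = 5662 + 9996 = 15658
→ [2821, 4846, 7899, 13441, 15658]
After projecting period 3:
Births: 4846 × 0.345 = 1672
Band 2: 2821 × 0.962 = 2714
Band 3: 4846 × 0.966 = 4681
Band 4: 7899 × 0.953 = 7528
Band 5: 13441 × 0.943 + 15658 × 0.667 = 12675 + 10444 = 23119
→ [1672, 2714, 4681, 7528, 23119]
Dependents (band 0–14 + band 60+) = 1672 + 23119 = 24791; working-age = 14923; ratio = 24791/14923 × 100 = 166.1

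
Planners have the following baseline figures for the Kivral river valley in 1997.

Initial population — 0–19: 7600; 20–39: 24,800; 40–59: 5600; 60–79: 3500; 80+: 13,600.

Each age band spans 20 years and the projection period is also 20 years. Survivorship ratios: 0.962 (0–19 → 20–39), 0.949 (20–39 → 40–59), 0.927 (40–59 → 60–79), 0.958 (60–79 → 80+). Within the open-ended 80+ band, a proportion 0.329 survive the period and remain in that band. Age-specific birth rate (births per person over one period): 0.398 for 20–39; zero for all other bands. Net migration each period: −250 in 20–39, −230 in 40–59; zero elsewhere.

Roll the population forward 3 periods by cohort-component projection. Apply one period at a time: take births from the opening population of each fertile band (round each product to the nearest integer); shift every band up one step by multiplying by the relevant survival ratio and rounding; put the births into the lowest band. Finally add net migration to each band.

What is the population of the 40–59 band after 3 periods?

8544

Call the bands 1 to 5, youngest first.
— Period 1 —
Births: 24800 * 0.398 = 9870
Band 2: 7600 * 0.962 = 7311
Band 3: 24800 * 0.949 = 23535
Band 4: 5600 * 0.927 = 5191
Band 5: 3500 * 0.958 + 13600 * 0.329 = 3353 + 4474 = 7827
Net migration: Band 2 − 250 → 7061; Band 3 − 230 → 23305
Giving 9870 / 7061 / 23305 / 5191 / 7827.
— Period 2 —
Births: 7061 * 0.398 = 2810
Band 2: 9870 * 0.962 = 9495
Band 3: 7061 * 0.949 = 6701
Band 4: 23305 * 0.927 = 21604
Band 5: 5191 * 0.958 + 7827 * 0.329 = 4973 + 2575 = 7548
Net migration: Band 2 − 250 → 9245; Band 3 − 230 → 6471
Giving 2810 / 9245 / 6471 / 21604 / 7548.
— Period 3 —
Births: 9245 * 0.398 = 3680
Band 2: 2810 * 0.962 = 2703
Band 3: 9245 * 0.949 = 8774
Band 4: 6471 * 0.927 = 5999
Band 5: 21604 * 0.958 + 7548 * 0.329 = 20697 + 2483 = 23180
Net migration: Band 2 − 250 → 2453; Band 3 − 230 → 8544
Giving 3680 / 2453 / 8544 / 5999 / 23180.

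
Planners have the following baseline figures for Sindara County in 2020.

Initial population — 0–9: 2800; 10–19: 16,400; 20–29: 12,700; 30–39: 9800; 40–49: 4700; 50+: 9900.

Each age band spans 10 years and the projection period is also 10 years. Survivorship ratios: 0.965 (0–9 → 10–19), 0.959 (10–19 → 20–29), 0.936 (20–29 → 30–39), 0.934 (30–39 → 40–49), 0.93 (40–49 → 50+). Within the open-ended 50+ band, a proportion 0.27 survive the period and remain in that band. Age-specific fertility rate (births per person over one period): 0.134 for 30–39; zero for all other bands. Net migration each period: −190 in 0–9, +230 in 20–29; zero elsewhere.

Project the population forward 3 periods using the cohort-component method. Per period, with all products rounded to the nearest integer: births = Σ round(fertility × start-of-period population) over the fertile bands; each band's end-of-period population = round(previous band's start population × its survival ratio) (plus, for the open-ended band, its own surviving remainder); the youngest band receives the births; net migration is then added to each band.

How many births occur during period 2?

1593

[period 1]
Births: 9800 * 0.134 = 1313
10–19: 2800 * 0.965 = 2702
20–29: 16400 * 0.959 = 15728
30–39: 12700 * 0.936 = 11887
40–49: 9800 * 0.934 = 9153
50+: 4700 * 0.93 + 9900 * 0.27 = 4371 + 2673 = 7044
Net migration: 0–9 − 190 → 1123; 20–29 + 230 → 15958
Population now: 0–9=1123, 10–19=2702, 20–29=15958, 30–39=11887, 40–49=9153, 50+=7044
[period 2]
Births: 11887 * 0.134 = 1593
10–19: 1123 * 0.965 = 1084
20–29: 2702 * 0.959 = 2591
30–39: 15958 * 0.936 = 14937
40–49: 11887 * 0.934 = 11102
50+: 9153 * 0.93 + 7044 * 0.27 = 8512 + 1902 = 10414
Net migration: 0–9 − 190 → 1403; 20–29 + 230 → 2821
Population now: 0–9=1403, 10–19=1084, 20–29=2821, 30–39=14937, 40–49=11102, 50+=10414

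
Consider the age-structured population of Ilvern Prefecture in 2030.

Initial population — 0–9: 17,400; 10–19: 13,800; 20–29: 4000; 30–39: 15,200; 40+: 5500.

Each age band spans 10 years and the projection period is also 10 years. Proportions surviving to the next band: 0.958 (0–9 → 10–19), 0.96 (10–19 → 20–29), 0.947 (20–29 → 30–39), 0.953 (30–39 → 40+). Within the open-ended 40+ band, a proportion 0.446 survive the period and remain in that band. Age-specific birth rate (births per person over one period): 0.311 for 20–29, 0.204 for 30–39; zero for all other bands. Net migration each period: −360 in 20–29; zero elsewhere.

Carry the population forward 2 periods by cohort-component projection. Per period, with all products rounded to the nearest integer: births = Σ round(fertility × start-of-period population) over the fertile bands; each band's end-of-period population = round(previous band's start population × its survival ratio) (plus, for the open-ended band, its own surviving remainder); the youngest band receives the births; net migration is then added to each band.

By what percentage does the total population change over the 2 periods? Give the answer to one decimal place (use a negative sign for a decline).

Call the groups 1 to 5, youngest first.
After projecting period 1:
Births: 4000 × 0.311 = 1244  |  15200 × 0.204 = 3101 → 4345
Group 2: 17400 × 0.958 = 16669
Group 3: 13800 × 0.96 = 13248
Group 4: 4000 × 0.947 = 3788
Group 5: 15200 × 0.953 + 5500 × 0.446 = 14486 + 2453 = 16939
Net migration: Group 3 − 360 → 12888
Population now: 0–9=4345, 10–19=16669, 20–29=12888, 30–39=3788, 40+=16939
After projecting period 2:
Births: 12888 × 0.311 = 4008  |  3788 × 0.204 = 773 → 4781
Group 2: 4345 × 0.958 = 4163
Group 3: 16669 × 0.96 = 16002
Group 4: 12888 × 0.947 = 12205
Group 5: 3788 × 0.953 + 16939 × 0.446 = 3610 + 7555 = 11165
Net migration: Group 3 − 360 → 15642
Population now: 0–9=4781, 10–19=4163, 20–29=15642, 30–39=12205, 40+=11165
Total: 55900 → 47956; change = -7944; percentage change = -14.2%

-14.2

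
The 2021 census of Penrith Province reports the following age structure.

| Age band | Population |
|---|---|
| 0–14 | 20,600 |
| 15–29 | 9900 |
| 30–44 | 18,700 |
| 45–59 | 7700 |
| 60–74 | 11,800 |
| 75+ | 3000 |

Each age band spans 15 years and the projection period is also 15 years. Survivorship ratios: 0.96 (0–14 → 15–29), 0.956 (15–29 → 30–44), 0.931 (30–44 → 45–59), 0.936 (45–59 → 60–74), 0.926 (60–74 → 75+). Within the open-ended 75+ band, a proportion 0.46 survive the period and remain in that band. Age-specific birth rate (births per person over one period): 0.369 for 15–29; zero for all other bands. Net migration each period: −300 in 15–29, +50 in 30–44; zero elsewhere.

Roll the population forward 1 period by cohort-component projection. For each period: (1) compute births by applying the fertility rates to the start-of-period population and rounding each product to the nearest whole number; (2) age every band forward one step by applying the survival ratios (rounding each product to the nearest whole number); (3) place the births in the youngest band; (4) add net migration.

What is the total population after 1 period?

[period 1]
Births: 9900 × 0.369 = 3653
15–29: 20600 × 0.96 = 19776
30–44: 9900 × 0.956 = 9464
45–59: 18700 × 0.931 = 17410
60–74: 7700 × 0.936 = 7207
75+: 11800 × 0.926 + 3000 × 0.46 = 10927 + 1380 = 12307
Net migration: 15–29 − 300 → 19476; 30–44 + 50 → 9514
End of period: [3653, 19476, 9514, 17410, 7207, 12307]
Total after period 1: 3653 + 19476 + 9514 + 17410 + 7207 + 12307 = 69567

69567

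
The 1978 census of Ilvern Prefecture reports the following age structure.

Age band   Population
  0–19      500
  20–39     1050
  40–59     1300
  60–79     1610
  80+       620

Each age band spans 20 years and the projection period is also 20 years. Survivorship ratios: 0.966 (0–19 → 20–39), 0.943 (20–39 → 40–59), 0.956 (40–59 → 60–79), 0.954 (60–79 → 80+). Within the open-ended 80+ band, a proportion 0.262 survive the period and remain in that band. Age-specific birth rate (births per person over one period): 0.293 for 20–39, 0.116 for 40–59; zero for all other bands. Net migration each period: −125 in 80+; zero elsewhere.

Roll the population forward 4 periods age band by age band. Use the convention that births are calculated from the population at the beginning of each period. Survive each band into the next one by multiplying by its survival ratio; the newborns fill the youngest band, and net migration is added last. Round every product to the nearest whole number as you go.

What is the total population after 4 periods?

1527

Numbering the bands 1..5 from youngest to oldest:
After projecting period 1:
Births: 1050 * 0.293 = 308, 1300 * 0.116 = 151 — total 459
Band 2: 500 * 0.966 = 483
Band 3: 1050 * 0.943 = 990
Band 4: 1300 * 0.956 = 1243
Band 5: 1610 * 0.954 + 620 * 0.262 = 1536 + 162 = 1698
Net migration: Band 5 − 125 → 1573
End of period: [459, 483, 990, 1243, 1573]
After projecting period 2:
Births: 483 * 0.293 = 142, 990 * 0.116 = 115 — total 257
Band 2: 459 * 0.966 = 443
Band 3: 483 * 0.943 = 455
Band 4: 990 * 0.956 = 946
Band 5: 1243 * 0.954 + 1573 * 0.262 = 1186 + 412 = 1598
Net migration: Band 5 − 125 → 1473
End of period: [257, 443, 455, 946, 1473]
After projecting period 3:
Births: 443 * 0.293 = 130, 455 * 0.116 = 53 — total 183
Band 2: 257 * 0.966 = 248
Band 3: 443 * 0.943 = 418
Band 4: 455 * 0.956 = 435
Band 5: 946 * 0.954 + 1473 * 0.262 = 902 + 386 = 1288
Net migration: Band 5 − 125 → 1163
End of period: [183, 248, 418, 435, 1163]
After projecting period 4:
Births: 248 * 0.293 = 73, 418 * 0.116 = 48 — total 121
Band 2: 183 * 0.966 = 177
Band 3: 248 * 0.943 = 234
Band 4: 418 * 0.956 = 400
Band 5: 435 * 0.954 + 1163 * 0.262 = 415 + 305 = 720
Net migration: Band 5 − 125 → 595
End of period: [121, 177, 234, 400, 595]
Total after period 4: 121 + 177 + 234 + 400 + 595 = 1527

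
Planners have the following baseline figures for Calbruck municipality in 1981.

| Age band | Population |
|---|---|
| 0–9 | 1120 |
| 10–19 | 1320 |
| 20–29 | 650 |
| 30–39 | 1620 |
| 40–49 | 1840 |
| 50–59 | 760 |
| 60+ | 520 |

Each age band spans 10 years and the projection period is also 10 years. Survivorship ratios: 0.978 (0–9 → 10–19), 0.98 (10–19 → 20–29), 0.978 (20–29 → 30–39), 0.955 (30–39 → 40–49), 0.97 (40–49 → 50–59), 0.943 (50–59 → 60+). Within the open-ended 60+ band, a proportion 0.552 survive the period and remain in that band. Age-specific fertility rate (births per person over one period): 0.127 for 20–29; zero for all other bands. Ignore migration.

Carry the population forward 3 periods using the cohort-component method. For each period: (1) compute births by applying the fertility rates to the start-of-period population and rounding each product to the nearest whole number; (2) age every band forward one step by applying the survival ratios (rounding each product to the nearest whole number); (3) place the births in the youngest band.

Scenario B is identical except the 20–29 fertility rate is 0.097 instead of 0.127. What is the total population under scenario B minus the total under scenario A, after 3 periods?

Period 1.
Births: 650 × 0.127 = 83
10–19: 1120 × 0.978 = 1095
20–29: 1320 × 0.98 = 1294
30–39: 650 × 0.978 = 636
40–49: 1620 × 0.955 = 1547
50–59: 1840 × 0.97 = 1785
60+: 760 × 0.943 + 520 × 0.552 = 717 + 287 = 1004
Population now: 0–9=83, 10–19=1095, 20–29=1294, 30–39=636, 40–49=1547, 50–59=1785, 60+=1004
Period 2.
Births: 1294 × 0.127 = 164
10–19: 83 × 0.978 = 81
20–29: 1095 × 0.98 = 1073
30–39: 1294 × 0.978 = 1266
40–49: 636 × 0.955 = 607
50–59: 1547 × 0.97 = 1501
60+: 1785 × 0.943 + 1004 × 0.552 = 1683 + 554 = 2237
Population now: 0–9=164, 10–19=81, 20–29=1073, 30–39=1266, 40–49=607, 50–59=1501, 60+=2237
Period 3.
Births: 1073 × 0.127 = 136
10–19: 164 × 0.978 = 160
20–29: 81 × 0.98 = 79
30–39: 1073 × 0.978 = 1049
40–49: 1266 × 0.955 = 1209
50–59: 607 × 0.97 = 589
60+: 1501 × 0.943 + 2237 × 0.552 = 1415 + 1235 = 2650
Population now: 0–9=136, 10–19=160, 20–29=79, 30–39=1049, 40–49=1209, 50–59=589, 60+=2650
Scenario A total after 3 periods: 5872
Scenario B projection —
Period 1.
Births: 650 × 0.097 = 63
10–19: 1120 × 0.978 = 1095
20–29: 1320 × 0.98 = 1294
30–39: 650 × 0.978 = 636
40–49: 1620 × 0.955 = 1547
50–59: 1840 × 0.97 = 1785
60+: 760 × 0.943 + 520 × 0.552 = 717 + 287 = 1004
Population now: 0–9=63, 10–19=1095, 20–29=1294, 30–39=636, 40–49=1547, 50–59=1785, 60+=1004
Period 2.
Births: 1294 × 0.097 = 126
10–19: 63 × 0.978 = 62
20–29: 1095 × 0.98 = 1073
30–39: 1294 × 0.978 = 1266
40–49: 636 × 0.955 = 607
50–59: 1547 × 0.97 = 1501
60+: 1785 × 0.943 + 1004 × 0.552 = 1683 + 554 = 2237
Population now: 0–9=126, 10–19=62, 20–29=1073, 30–39=1266, 40–49=607, 50–59=1501, 60+=2237
Period 3.
Births: 1073 × 0.097 = 104
10–19: 126 × 0.978 = 123
20–29: 62 × 0.98 = 61
30–39: 1073 × 0.978 = 1049
40–49: 1266 × 0.955 = 1209
50–59: 607 × 0.97 = 589
60+: 1501 × 0.943 + 2237 × 0.552 = 1415 + 1235 = 2650
Population now: 0–9=104, 10–19=123, 20–29=61, 30–39=1049, 40–49=1209, 50–59=589, 60+=2650
Scenario B total after 3 periods: 5785
Difference B − A = 5785 − 5872 = -87

-87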